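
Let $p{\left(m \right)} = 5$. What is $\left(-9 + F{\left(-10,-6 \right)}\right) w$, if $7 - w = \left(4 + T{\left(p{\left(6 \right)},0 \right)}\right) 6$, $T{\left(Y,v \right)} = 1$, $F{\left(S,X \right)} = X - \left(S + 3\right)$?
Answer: $184$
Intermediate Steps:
$F{\left(S,X \right)} = -3 + X - S$ ($F{\left(S,X \right)} = X - \left(3 + S\right) = -3 + X - S$)
$w = -23$ ($w = 7 - \left(4 + 1\right) 6 = 7 - 5 \cdot 6 = 7 - 30 = -23$)
$\left(-9 + F{\left(-10,-6 \right)}\right) w = \left(-9 - -1\right) \left(-23\right) = \left(-9 + 1\right) \left(-23\right) = \left(-8\right) \left(-23\right) = 184$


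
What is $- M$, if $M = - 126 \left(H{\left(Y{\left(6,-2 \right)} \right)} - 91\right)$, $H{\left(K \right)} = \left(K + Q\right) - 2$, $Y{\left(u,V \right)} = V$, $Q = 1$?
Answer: $-11844$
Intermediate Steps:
$H{\left(K \right)} = -1 + K$ ($H{\left(K \right)} = \left(K + 1\right) - 2 = \left(1 + K\right) - 2 = -1 + K$)
$M = 11844$ ($M = - 126 \left(\left(-1 - 2\right) - 91\right) = - 126 \left(-3 - 91\right) = \left(-126\right) \left(-94\right) = 11844$)
$- M = \left(-1\right) 11844 = -11844$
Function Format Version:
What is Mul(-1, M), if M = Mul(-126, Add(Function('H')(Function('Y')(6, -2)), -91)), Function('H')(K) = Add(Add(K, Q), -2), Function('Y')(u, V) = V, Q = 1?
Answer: -11844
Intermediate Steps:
Function('H')(K) = Add(-1, K) (Function('H')(K) = Add(Add(K, 1), -2) = Add(Add(1, K), -2) = Add(-1, K))
M = 11844 (M = Mul(-126, Add(Add(-1, -2), -91)) = Mul(-126, Add(-3, -91)) = Mul(-126, -94) = 11844)
Mul(-1, M) = Mul(-1, 11844) = -11844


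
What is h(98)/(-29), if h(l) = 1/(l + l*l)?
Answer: -1/281358 ≈ -3.5542e-6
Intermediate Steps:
h(l) = 1/(l + l**2)
h(98)/(-29) = (1/(98*(1 + 98)))/(-29) = ((1/98)/99)*(-1/29) = ((1/98)*(1/99))*(-1/29) = (1/9702)*(-1/29) = -1/281358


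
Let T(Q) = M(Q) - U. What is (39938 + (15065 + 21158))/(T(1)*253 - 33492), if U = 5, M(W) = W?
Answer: -76161/34504 ≈ -2.2073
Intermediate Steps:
T(Q) = -5 + Q (T(Q) = Q - 1*5 = Q - 5 = -5 + Q)
(39938 + (15065 + 21158))/(T(1)*253 - 33492) = (39938 + (15065 + 21158))/((-5 + 1)*253 - 33492) = (39938 + 36223)/(-4*253 - 33492) = 76161/(-1012 - 33492) = 76161/(-34504) = 76161*(-1/34504) = -76161/34504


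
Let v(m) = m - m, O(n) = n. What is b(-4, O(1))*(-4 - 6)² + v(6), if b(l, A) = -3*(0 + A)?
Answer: -300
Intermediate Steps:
v(m) = 0
b(l, A) = -3*A
b(-4, O(1))*(-4 - 6)² + v(6) = (-3*1)*(-4 - 6)² + 0 = -3*(-10)² + 0 = -3*100 + 0 = -300 + 0 = -300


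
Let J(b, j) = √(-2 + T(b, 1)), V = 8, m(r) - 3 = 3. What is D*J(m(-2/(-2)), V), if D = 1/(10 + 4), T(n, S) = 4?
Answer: √2/14 ≈ 0.10102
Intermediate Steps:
m(r) = 6 (m(r) = 3 + 3 = 6)
J(b, j) = √2 (J(b, j) = √(-2 + 4) = √2)
D = 1/14 ≈ 0.071429
D*J(m(-2/(-2)), V) = √2/14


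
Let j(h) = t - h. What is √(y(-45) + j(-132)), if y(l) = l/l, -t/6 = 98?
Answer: I*√455 ≈ 21.331*I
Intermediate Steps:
t = -588 (t = -6*98 = -588)
j(h) = -588 - h
y(l) = 1
√(y(-45) + j(-132)) = √(1 + (-588 - 1*(-132))) = √(1 + (-588 + 132)) = √(1 - 456) = √(-455) = I*√455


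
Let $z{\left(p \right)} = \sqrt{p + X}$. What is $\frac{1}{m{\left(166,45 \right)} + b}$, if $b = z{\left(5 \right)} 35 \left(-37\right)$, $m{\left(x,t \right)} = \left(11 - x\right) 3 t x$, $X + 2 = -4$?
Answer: $- \frac{138942}{482622051181} + \frac{259 i}{2413110255905} \approx -2.8789 \cdot 10^{-7} + 1.0733 \cdot 10^{-10} i$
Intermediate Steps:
$X = -6$ ($X = -2 - 4 = -6$)
$z{\left(p \right)} = \sqrt{-6 + p}$ ($z{\left(p \right)} = \sqrt{p - 6} = \sqrt{-6 + p}$)
$m{\left(x,t \right)} = 3 t x \left(11 - x\right)$ ($m{\left(x,t \right)} = \left(11 - x\right) 3 t x = 3 t x \left(11 - x\right)$)
$b = - 1295 i$ ($b = \sqrt{-6 + 5} \cdot 35 \left(-37\right) = \sqrt{-1} \cdot 35 \left(-37\right) = i 35 \left(-37\right) = 35 i \left(-37\right) = - 1295 i \approx - 1295.0 i$)
$\frac{1}{m{\left(166,45 \right)} + b} = \frac{1}{3 \cdot 45 \cdot 166 \left(11 - 166\right) - 1295 i} = \frac{1}{3 \cdot 45 \cdot 166 \left(-155\right) - 1295 i} = \frac{1}{-3473550 - 1295 i} = \frac{-3473550 + 1295 i}{12065551279525}$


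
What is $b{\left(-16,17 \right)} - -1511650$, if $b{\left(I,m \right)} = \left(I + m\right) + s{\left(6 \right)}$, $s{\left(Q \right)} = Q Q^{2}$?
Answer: $1511867$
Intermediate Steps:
$s{\left(Q \right)} = Q^{3}$
$b{\left(I,m \right)} = 216 + I + m$ ($b{\left(I,m \right)} = \left(I + m\right) + 6^{3} = \left(I + m\right) + 216 = 216 + I + m$)
$b{\left(-16,17 \right)} - -1511650 = \left(216 - 16 + 17\right) - -1511650 = 217 + 1511650 = 1511867$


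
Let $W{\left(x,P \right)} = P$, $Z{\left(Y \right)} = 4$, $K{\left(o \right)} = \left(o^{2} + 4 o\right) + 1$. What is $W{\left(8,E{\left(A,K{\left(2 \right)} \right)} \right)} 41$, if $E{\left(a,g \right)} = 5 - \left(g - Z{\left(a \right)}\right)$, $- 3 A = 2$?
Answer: $-164$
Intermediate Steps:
$A = - \frac{2}{3}$ ($A = \left(- \frac{1}{3}\right) 2 = - \frac{2}{3} \approx -0.66667$)
$K{\left(o \right)} = 1 + o^{2} + 4 o$
$E{\left(a,g \right)} = 9 - g$ ($E{\left(a,g \right)} = 5 - \left(g - 4\right) = 5 - \left(-4 + g\right) = 9 - g$)
$W{\left(8,E{\left(A,K{\left(2 \right)} \right)} \right)} 41 = \left(9 - \left(1 + 2^{2} + 4 \cdot 2\right)\right) 41 = \left(9 - \left(1 + 4 + 8\right)\right) 41 = \left(9 - 13\right) 41 = \left(-4\right) 41 = -164$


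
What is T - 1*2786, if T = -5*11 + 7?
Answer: -2834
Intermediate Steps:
T = -48 (T = -55 + 7 = -48)
T - 1*2786 = -48 - 1*2786 = -48 - 2786 = -2834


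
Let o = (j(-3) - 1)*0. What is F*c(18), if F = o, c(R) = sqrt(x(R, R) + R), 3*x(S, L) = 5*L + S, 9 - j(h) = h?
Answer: 0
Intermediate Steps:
j(h) = 9 - h
x(S, L) = S/3 + 5*L/3 (x(S, L) = (5*L + S)/3 = (S + 5*L)/3 = S/3 + 5*L/3)
c(R) = sqrt(3)*sqrt(R) (c(R) = sqrt((R/3 + 5*R/3) + R) = sqrt(2*R + R) = sqrt(3*R) = sqrt(3)*sqrt(R))
o = 0 (o = ((9 - 1*(-3)) - 1)*0 = ((9 + 3) - 1)*0 = (12 - 1)*0 = 11*0 = 0)
F = 0
F*c(18) = 0*(sqrt(3)*sqrt(18)) = 0*(sqrt(3)*(3*sqrt(2))) = 0*(3*sqrt(6)) = 0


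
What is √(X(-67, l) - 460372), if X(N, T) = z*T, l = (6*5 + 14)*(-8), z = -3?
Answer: 22*I*√949 ≈ 677.73*I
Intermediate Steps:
l = -352 (l = (30 + 14)*(-8) = 44*(-8) = -352)
X(N, T) = -3*T
√(X(-67, l) - 460372) = √(-3*(-352) - 460372) = √(1056 - 460372) = √(-459316) = 22*I*√949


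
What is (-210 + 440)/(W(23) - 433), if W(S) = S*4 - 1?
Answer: -115/171 ≈ -0.67251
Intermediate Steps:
W(S) = -1 + 4*S (W(S) = 4*S - 1 = -1 + 4*S)
(-210 + 440)/(W(23) - 433) = (-210 + 440)/((-1 + 4*23) - 433) = 230/((-1 + 92) - 433) = 230/(91 - 433) = 230/(-342) = 230*(-1/342) = -115/171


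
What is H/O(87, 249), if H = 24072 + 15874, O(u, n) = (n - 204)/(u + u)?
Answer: 2316868/15 ≈ 1.5446e+5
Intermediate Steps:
O(u, n) = (-204 + n)/(2*u) (O(u, n) = (-204 + n)/((2*u)) = (-204 + n)*(1/(2*u)) = (-204 + n)/(2*u))
H = 39946
H/O(87, 249) = 39946/(((1/2)*(-204 + 249)/87)) = 39946/(((1/2)*(1/87)*45)) = 39946/(15/58) = 39946*(58/15) = 2316868/15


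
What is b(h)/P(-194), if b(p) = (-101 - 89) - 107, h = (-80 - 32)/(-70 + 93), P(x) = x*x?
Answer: -297/37636 ≈ -0.0078914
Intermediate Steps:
P(x) = x**2
h = -112/23 ≈ -4.8696
b(p) = -297 (b(p) = -190 - 107 = -297)
b(h)/P(-194) = -297/((-194)**2) = -297/37636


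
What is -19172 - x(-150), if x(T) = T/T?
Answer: -19173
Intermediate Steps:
x(T) = 1
-19172 - x(-150) = -19172 - 1*1 = -19172 - 1 = -19173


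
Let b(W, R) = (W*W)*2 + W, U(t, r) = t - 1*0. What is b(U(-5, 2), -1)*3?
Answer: 135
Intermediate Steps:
U(t, r) = t (U(t, r) = t + 0 = t)
b(W, R) = W + 2*W² (b(W, R) = W²*2 + W = 2*W² + W = W + 2*W²)
b(U(-5, 2), -1)*3 = -5*(1 + 2*(-5))*3 = -5*(1 - 10)*3 = -5*(-9)*3 = 45*3 = 135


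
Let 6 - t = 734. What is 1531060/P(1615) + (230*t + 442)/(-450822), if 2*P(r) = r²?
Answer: 60534647373/39194840365 ≈ 1.5445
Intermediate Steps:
t = -728 (t = 6 - 1*734 = 6 - 734 = -728)
P(r) = r²/2
1531060/P(1615) + (230*t + 442)/(-450822) = 1531060/(((½)*1615²)) + (230*(-728) + 442)/(-450822) = 1531060/(((½)*2608225)) + (-167440 + 442)*(-1/450822) = 1531060/(2608225/2) - 166998*(-1/450822) = 1531060*(2/2608225) + 27833/75137 = 612424/521645 + 27833/75137 = 60534647373/39194840365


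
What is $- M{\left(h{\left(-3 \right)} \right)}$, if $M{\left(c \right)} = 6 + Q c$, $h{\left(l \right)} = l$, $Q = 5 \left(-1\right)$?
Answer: $-21$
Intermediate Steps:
$Q = -5$
$M{\left(c \right)} = 6 - 5 c$
$- M{\left(h{\left(-3 \right)} \right)} = - (6 - -15) = - (6 + 15) = \left(-1\right) 21 = -21$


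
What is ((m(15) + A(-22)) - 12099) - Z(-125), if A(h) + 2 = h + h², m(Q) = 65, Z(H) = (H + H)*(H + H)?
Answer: -74074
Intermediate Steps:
Z(H) = 4*H² (Z(H) = (2*H)*(2*H) = 4*H²)
A(h) = -2 + h + h² (A(h) = -2 + (h + h²) = -2 + h + h²)
((m(15) + A(-22)) - 12099) - Z(-125) = ((65 + (-2 - 22 + (-22)²)) - 12099) - 4*(-125)² = ((65 + (-2 - 22 + 484)) - 12099) - 4*15625 = ((65 + 460) - 12099) - 1*62500 = (525 - 12099) - 62500 = -11574 - 62500 = -74074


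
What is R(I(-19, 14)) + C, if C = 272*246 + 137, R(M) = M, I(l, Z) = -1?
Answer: 67048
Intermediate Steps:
C = 67049 (C = 66912 + 137 = 67049)
R(I(-19, 14)) + C = -1 + 67049 = 67048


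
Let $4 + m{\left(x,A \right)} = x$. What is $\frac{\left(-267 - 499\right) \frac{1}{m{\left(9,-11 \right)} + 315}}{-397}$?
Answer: $\frac{383}{63520} \approx 0.0060296$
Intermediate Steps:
$m{\left(x,A \right)} = -4 + x$
$\frac{\left(-267 - 499\right) \frac{1}{m{\left(9,-11 \right)} + 315}}{-397} = \frac{\left(-267 - 499\right) \frac{1}{\left(-4 + 9\right) + 315}}{-397} = - \frac{766}{5 + 315} \left(- \frac{1}{397}\right) = - \frac{766}{320} \left(- \frac{1}{397}\right) = \left(-766\right) \frac{1}{320} \left(- \frac{1}{397}\right) = \left(- \frac{383}{160}\right) \left(- \frac{1}{397}\right) = \frac{383}{63520}$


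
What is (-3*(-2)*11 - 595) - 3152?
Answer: -3681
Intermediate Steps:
(-3*(-2)*11 - 595) - 3152 = (6*11 - 595) - 3152 = (66 - 595) - 3152 = -529 - 3152 = -3681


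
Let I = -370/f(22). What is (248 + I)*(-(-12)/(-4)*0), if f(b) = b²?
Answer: 0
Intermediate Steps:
I = -185/242 (I = -370/(22²) = -370/484 = -370*1/484 = -185/242 ≈ -0.76446)
(248 + I)*(-(-12)/(-4)*0) = (248 - 185/242)*(-(-12)/(-4)*0) = 59831*(-(-12)*(-1)/4*0)/242 = 59831*(-3*1*0)/242 = 59831*(-3*0)/242 = (59831/242)*0 = 0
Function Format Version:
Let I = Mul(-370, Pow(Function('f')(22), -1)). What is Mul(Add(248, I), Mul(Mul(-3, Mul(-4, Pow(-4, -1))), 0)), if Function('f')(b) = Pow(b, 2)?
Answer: 0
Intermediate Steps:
I = Rational(-185, 242) (I = Mul(-370, Pow(Pow(22, 2), -1)) = Mul(-370, Pow(484, -1)) = Mul(-370, Rational(1, 484)) = Rational(-185, 242) ≈ -0.76446)
Mul(Add(248, I), Mul(Mul(-3, Mul(-4, Pow(-4, -1))), 0)) = Mul(Add(248, Rational(-185, 242)), Mul(Mul(-3, Mul(-4, Pow(-4, -1))), 0)) = Mul(Rational(59831, 242), Mul(Mul(-3, Mul(-4, Rational(-1, 4))), 0)) = Mul(Rational(59831, 242), Mul(Mul(-3, 1), 0)) = Mul(Rational(59831, 242), Mul(-3, 0)) = Mul(Rational(59831, 242), 0) = 0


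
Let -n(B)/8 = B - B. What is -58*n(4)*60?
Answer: 0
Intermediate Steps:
n(B) = 0 (n(B) = -8*(B - B) = -8*0 = 0)
-58*n(4)*60 = -58*0*60 = 0*60 = 0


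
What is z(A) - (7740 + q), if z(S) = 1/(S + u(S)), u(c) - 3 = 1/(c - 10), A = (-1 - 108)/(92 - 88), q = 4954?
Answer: -183670082/14469 ≈ -12694.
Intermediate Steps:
A = -109/4 ≈ -27.250
u(c) = 3 + 1/(-10 + c) (u(c) = 3 + 1/(c - 10) = 3 + 1/(-10 + c))
z(S) = 1/(S + (-29 + 3*S)/(-10 + S))
z(A) - (7740 + q) = (-10 - 109/4)/(-29 + (-109/4)² - 7*(-109/4)) - (7740 + 4954) = -149/4/(-29 + 11881/16 + 763/4) - 1*12694 = -149/4/(14469/16) - 12694 = (16/14469)*(-149/4) - 12694 = -596/14469 - 12694 = -183670082/14469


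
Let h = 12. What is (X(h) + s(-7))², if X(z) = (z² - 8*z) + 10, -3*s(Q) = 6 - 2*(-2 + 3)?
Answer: 28900/9 ≈ 3211.1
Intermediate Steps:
s(Q) = -4/3 (s(Q) = -(6 - 2*(-2 + 3))/3 = -(6 - 2*1)/3 = -(6 - 2)/3 = -⅓*4 = -4/3)
X(z) = 10 + z² - 8*z
(X(h) + s(-7))² = ((10 + 12² - 8*12) - 4/3)² = ((10 + 144 - 96) - 4/3)² = (58 - 4/3)² = (170/3)² = 28900/9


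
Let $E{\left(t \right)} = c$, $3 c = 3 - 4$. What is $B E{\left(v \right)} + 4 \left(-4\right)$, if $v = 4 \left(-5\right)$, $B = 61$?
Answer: $- \frac{109}{3} \approx -36.333$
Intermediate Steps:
$v = -20$
$c = - \frac{1}{3}$ ($c = \frac{3 - 4}{3} = \frac{1}{3} \left(-1\right) = - \frac{1}{3} \approx -0.33333$)
$E{\left(t \right)} = - \frac{1}{3}$
$B E{\left(v \right)} + 4 \left(-4\right) = 61 \left(- \frac{1}{3}\right) + 4 \left(-4\right) = - \frac{61}{3} - 16 = - \frac{109}{3}$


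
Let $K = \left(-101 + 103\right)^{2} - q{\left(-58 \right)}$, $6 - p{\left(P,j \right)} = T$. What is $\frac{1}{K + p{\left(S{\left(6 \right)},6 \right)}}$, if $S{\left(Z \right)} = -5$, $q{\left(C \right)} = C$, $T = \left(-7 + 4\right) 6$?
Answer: $\frac{1}{86} \approx 0.011628$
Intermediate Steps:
$T = -18$ ($T = \left(-3\right) 6 = -18$)
$p{\left(P,j \right)} = 24$ ($p{\left(P,j \right)} = 6 - -18 = 6 + 18 = 24$)
$K = 62$ ($K = \left(-101 + 103\right)^{2} - -58 = 2^{2} + 58 = 4 + 58 = 62$)
$\frac{1}{K + p{\left(S{\left(6 \right)},6 \right)}} = \frac{1}{62 + 24} = \frac{1}{86}$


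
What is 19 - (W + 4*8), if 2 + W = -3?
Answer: -8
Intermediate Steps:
W = -5 (W = -2 - 3 = -5)
19 - (W + 4*8) = 19 - (-5 + 4*8) = 19 - (-5 + 32) = 19 - 1*27 = 19 - 27 = -8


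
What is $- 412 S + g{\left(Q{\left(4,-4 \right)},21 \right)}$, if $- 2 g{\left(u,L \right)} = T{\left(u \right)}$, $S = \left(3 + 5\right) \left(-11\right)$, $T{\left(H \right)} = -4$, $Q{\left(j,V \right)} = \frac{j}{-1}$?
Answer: $36258$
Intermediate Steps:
$Q{\left(j,V \right)} = - j$ ($Q{\left(j,V \right)} = j \left(-1\right) = - j$)
$S = -88$ ($S = 8 \left(-11\right) = -88$)
$g{\left(u,L \right)} = 2$ ($g{\left(u,L \right)} = \left(- \frac{1}{2}\right) \left(-4\right) = 2$)
$- 412 S + g{\left(Q{\left(4,-4 \right)},21 \right)} = \left(-412\right) \left(-88\right) + 2 = 36256 + 2 = 36258$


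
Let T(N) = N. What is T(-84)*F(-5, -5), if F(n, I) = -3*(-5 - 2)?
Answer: -1764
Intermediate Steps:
F(n, I) = 21 (F(n, I) = -3*(-7) = 21)
T(-84)*F(-5, -5) = -84*21 = -1764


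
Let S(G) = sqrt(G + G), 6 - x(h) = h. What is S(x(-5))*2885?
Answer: 2885*sqrt(22) ≈ 13532.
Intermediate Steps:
x(h) = 6 - h
S(G) = sqrt(2)*sqrt(G) (S(G) = sqrt(2*G) = sqrt(2)*sqrt(G))
S(x(-5))*2885 = (sqrt(2)*sqrt(6 - 1*(-5)))*2885 = (sqrt(2)*sqrt(6 + 5))*2885 = (sqrt(2)*sqrt(11))*2885 = sqrt(22)*2885 = 2885*sqrt(22)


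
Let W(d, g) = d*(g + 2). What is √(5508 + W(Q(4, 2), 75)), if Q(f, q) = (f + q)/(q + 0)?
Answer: √5739 ≈ 75.756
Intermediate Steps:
Q(f, q) = (f + q)/q
W(d, g) = d*(2 + g)
√(5508 + W(Q(4, 2), 75)) = √(5508 + ((4 + 2)/2)*(2 + 75)) = √(5508 + ((½)*6)*77) = √(5508 + 3*77) = √(5508 + 231) = √5739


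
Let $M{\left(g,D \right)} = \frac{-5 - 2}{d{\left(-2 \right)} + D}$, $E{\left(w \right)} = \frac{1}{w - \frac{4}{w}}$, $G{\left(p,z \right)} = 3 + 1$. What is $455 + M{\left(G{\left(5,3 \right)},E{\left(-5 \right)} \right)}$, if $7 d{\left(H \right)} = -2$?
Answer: $\frac{5152}{11} \approx 468.36$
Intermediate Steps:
$d{\left(H \right)} = - \frac{2}{7}$ ($d{\left(H \right)} = \frac{1}{7} \left(-2\right) = - \frac{2}{7}$)
$G{\left(p,z \right)} = 4$
$M{\left(g,D \right)} = - \frac{7}{- \frac{2}{7} + D}$ ($M{\left(g,D \right)} = \frac{-5 - 2}{- \frac{2}{7} + D} = - \frac{7}{- \frac{2}{7} + D}$)
$455 + M{\left(G{\left(5,3 \right)},E{\left(-5 \right)} \right)} = 455 - \frac{49}{-2 + 7 \left(- \frac{5}{-4 + \left(-5\right)^{2}}\right)} = 455 - \frac{49}{-2 + 7 \left(- \frac{5}{-4 + 25}\right)} = 455 - \frac{49}{-2 + 7 \left(- \frac{5}{21}\right)} = 455 - \frac{49}{-2 - \frac{5}{3}} = 455 - \frac{49}{- \frac{11}{3}} = 455 - - \frac{147}{11} = 455 + \frac{147}{11} = \frac{5152}{11}$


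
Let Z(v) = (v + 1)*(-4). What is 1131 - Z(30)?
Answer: 1255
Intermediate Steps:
Z(v) = -4 - 4*v (Z(v) = (1 + v)*(-4) = -4 - 4*v)
1131 - Z(30) = 1131 - (-4 - 4*30) = 1131 - (-4 - 120) = 1131 - 1*(-124) = 1131 + 124 = 1255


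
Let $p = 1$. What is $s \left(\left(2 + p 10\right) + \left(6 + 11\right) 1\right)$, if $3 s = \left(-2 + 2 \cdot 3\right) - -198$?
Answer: $\frac{5858}{3} \approx 1952.7$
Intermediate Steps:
$s = \frac{202}{3}$ ($s = \frac{\left(-2 + 2 \cdot 3\right) - -198}{3} = \frac{\left(-2 + 6\right) + 198}{3} = \frac{4 + 198}{3} = \frac{1}{3} \cdot 202 = \frac{202}{3} \approx 67.333$)
$s \left(\left(2 + p 10\right) + \left(6 + 11\right) 1\right) = \frac{202 \left(\left(2 + 1 \cdot 10\right) + \left(6 + 11\right) 1\right)}{3} = \frac{202 \left(\left(2 + 10\right) + 17 \cdot 1\right)}{3} = \frac{202 \left(12 + 17\right)}{3} = \frac{202}{3} \cdot 29 = \frac{5858}{3}$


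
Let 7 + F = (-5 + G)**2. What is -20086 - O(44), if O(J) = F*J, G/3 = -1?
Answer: -22594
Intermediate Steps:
G = -3 (G = 3*(-1) = -3)
F = 57 (F = -7 + (-5 - 3)**2 = -7 + (-8)**2 = -7 + 64 = 57)
O(J) = 57*J
-20086 - O(44) = -20086 - 57*44 = -20086 - 1*2508 = -20086 - 2508 = -22594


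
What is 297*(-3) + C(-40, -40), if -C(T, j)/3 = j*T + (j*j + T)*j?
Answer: 181509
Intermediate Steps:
C(T, j) = -3*T*j - 3*j*(T + j**2) (C(T, j) = -3*(j*T + (j*j + T)*j) = -3*(T*j + (j**2 + T)*j) = -3*(T*j + (T + j**2)*j) = -3*(T*j + j*(T + j**2)) = -3*T*j - 3*j*(T + j**2))
297*(-3) + C(-40, -40) = 297*(-3) - 3*(-40)*((-40)**2 + 2*(-40)) = -891 - 3*(-40)*(1600 - 80) = -891 - 3*(-40)*1520 = -891 + 182400 = 181509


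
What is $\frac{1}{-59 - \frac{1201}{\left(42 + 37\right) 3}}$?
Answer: $- \frac{237}{15184} \approx -0.015609$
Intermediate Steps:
$\frac{1}{-59 - \frac{1201}{\left(42 + 37\right) 3}} = \frac{1}{-59 - \frac{1201}{79 \cdot 3}} = \frac{1}{-59 - \frac{1201}{237}} = \frac{1}{- \frac{15184}{237}} = - \frac{237}{15184}$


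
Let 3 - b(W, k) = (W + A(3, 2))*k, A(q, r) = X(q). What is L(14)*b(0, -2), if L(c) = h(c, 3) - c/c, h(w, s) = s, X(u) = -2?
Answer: -2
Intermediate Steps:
L(c) = 2 (L(c) = 3 - c/c = 3 - 1*1 = 3 - 1 = 2)
A(q, r) = -2
b(W, k) = 3 - k*(-2 + W) (b(W, k) = 3 - (W - 2)*k = 3 - (-2 + W)*k = 3 - k*(-2 + W))
L(14)*b(0, -2) = 2*(3 + 2*(-2) - 1*0*(-2)) = 2*(3 - 4 + 0) = 2*(-1) = -2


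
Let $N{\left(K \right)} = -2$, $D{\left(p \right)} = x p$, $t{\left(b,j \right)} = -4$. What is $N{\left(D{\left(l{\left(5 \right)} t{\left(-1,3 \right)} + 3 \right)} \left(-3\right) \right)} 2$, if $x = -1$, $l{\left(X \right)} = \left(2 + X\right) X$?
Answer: $-4$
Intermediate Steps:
$l{\left(X \right)} = X \left(2 + X\right)$
$D{\left(p \right)} = - p$
$N{\left(D{\left(l{\left(5 \right)} t{\left(-1,3 \right)} + 3 \right)} \left(-3\right) \right)} 2 = \left(-2\right) 2 = -4$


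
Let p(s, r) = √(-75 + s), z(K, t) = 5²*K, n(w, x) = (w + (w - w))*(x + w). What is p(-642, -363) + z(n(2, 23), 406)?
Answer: 1250 + I*√717 ≈ 1250.0 + 26.777*I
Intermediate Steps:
n(w, x) = w*(w + x) (n(w, x) = (w + 0)*(w + x) = w*(w + x))
z(K, t) = 25*K
p(-642, -363) + z(n(2, 23), 406) = √(-75 - 642) + 25*(2*(2 + 23)) = √(-717) + 25*(2*25) = I*√717 + 25*50 = I*√717 + 1250 = 1250 + I*√717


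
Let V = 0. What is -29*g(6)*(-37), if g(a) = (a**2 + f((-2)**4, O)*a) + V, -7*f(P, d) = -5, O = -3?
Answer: 302586/7 ≈ 43227.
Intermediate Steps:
f(P, d) = 5/7 (f(P, d) = -1/7*(-5) = 5/7)
g(a) = a**2 + 5*a/7 (g(a) = (a**2 + 5*a/7) + 0 = a**2 + 5*a/7)
-29*g(6)*(-37) = -29*6*(5 + 7*6)/7*(-37) = -29*6*(5 + 42)/7*(-37) = -29*6*47/7*(-37) = -29*282/7*(-37) = -8178/7*(-37) = 302586/7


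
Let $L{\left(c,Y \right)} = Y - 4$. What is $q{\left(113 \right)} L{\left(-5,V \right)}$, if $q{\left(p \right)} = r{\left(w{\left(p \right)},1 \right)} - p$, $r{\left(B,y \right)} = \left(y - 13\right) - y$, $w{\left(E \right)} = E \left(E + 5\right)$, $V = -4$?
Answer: $1008$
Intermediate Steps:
$w{\left(E \right)} = E \left(5 + E\right)$
$r{\left(B,y \right)} = -13$ ($r{\left(B,y \right)} = \left(-13 + y\right) - y = -13$)
$q{\left(p \right)} = -13 - p$
$L{\left(c,Y \right)} = -4 + Y$
$q{\left(113 \right)} L{\left(-5,V \right)} = \left(-13 - 113\right) \left(-4 - 4\right) = \left(-13 - 113\right) \left(-8\right) = \left(-126\right) \left(-8\right) = 1008$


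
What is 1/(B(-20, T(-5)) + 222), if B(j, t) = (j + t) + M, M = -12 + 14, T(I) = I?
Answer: 1/199 ≈ 0.0050251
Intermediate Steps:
M = 2
B(j, t) = 2 + j + t (B(j, t) = (j + t) + 2 = 2 + j + t)
1/(B(-20, T(-5)) + 222) = 1/((2 - 20 - 5) + 222) = 1/(-23 + 222) = 1/199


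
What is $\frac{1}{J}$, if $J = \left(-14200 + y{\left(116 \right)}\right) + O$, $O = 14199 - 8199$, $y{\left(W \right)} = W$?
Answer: $- \frac{1}{8084} \approx -0.0001237$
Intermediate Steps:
$O = 6000$ ($O = 14199 - 8199 = 6000$)
$J = -8084$ ($J = \left(-14200 + 116\right) + 6000 = -14084 + 6000 = -8084$)
$\frac{1}{J} = \frac{1}{-8084} = - \frac{1}{8084}$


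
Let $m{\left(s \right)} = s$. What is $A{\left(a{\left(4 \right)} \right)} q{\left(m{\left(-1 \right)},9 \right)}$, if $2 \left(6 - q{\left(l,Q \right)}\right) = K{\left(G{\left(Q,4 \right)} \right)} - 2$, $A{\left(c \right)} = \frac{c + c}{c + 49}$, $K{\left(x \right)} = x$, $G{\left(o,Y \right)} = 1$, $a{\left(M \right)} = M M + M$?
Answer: $\frac{260}{69} \approx 3.7681$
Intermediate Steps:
$a{\left(M \right)} = M + M^{2}$ ($a{\left(M \right)} = M^{2} + M = M + M^{2}$)
$A{\left(c \right)} = \frac{2 c}{49 + c}$
$q{\left(l,Q \right)} = \frac{13}{2}$ ($q{\left(l,Q \right)} = 6 - \frac{1 - 2}{2} = 6 - - \frac{1}{2} = 6 + \frac{1}{2} = \frac{13}{2}$)
$A{\left(a{\left(4 \right)} \right)} q{\left(m{\left(-1 \right)},9 \right)} = \frac{2 \cdot 4 \left(1 + 4\right)}{49 + 4 \left(1 + 4\right)} \frac{13}{2} = \frac{2 \cdot 4 \cdot 5}{49 + 4 \cdot 5} \cdot \frac{13}{2} = 2 \cdot 20 \frac{1}{49 + 20} \cdot \frac{13}{2} = 2 \cdot 20 \cdot \frac{1}{69} \cdot \frac{13}{2} = \frac{40}{69} \cdot \frac{13}{2} = \frac{260}{69}$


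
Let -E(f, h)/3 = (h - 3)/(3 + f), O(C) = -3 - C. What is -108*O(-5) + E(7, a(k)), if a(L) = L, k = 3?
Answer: -216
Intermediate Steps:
E(f, h) = -3*(-3 + h)/(3 + f) (E(f, h) = -3*(h - 3)/(3 + f) = -3*(-3 + h)/(3 + f))
-108*O(-5) + E(7, a(k)) = -108*(-3 - 1*(-5)) + 3*(3 - 1*3)/(3 + 7) = -108*(-3 + 5) + 3*(3 - 3)/10 = -108*2 + 3*(⅒)*0 = -216 + 0 = -216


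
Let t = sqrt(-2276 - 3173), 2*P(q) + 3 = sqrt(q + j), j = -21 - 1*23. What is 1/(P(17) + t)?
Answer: 2/(-3 + 2*I*sqrt(5449) + 3*I*sqrt(3)) ≈ -0.00025678 - 0.013081*I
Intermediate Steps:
j = -44 (j = -21 - 23 = -44)
P(q) = -3/2 + sqrt(-44 + q)/2 (P(q) = -3/2 + sqrt(q - 44)/2 = -3/2 + sqrt(-44 + q)/2)
t = I*sqrt(5449) (t = sqrt(-5449) = I*sqrt(5449) ≈ 73.817*I)
1/(P(17) + t) = 1/((-3/2 + sqrt(-44 + 17)/2) + I*sqrt(5449)) = 1/((-3/2 + sqrt(-27)/2) + I*sqrt(5449)) = 1/((-3/2 + (3*I*sqrt(3))/2) + I*sqrt(5449)) = 1/((-3/2 + 3*I*sqrt(3)/2) + I*sqrt(5449)) = 1/(-3/2 + I*sqrt(5449) + 3*I*sqrt(3)/2)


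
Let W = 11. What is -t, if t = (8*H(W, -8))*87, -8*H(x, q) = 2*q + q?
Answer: -2088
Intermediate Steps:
H(x, q) = -3*q/8 (H(x, q) = -(2*q + q)/8 = -3*q/8)
t = 2088 (t = (8*(-3/8*(-8)))*87 = (8*3)*87 = 24*87 = 2088)
-t = -1*2088 = -2088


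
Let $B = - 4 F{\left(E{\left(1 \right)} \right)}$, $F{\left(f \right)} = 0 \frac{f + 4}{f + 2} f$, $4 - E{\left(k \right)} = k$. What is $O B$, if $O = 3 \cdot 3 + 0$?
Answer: $0$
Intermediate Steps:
$E{\left(k \right)} = 4 - k$
$F{\left(f \right)} = 0$ ($F{\left(f \right)} = 0 \frac{4 + f}{2 + f} f = 0 f = 0$)
$B = 0$ ($B = \left(-4\right) 0 = 0$)
$O = 9$ ($O = 9 + 0 = 9$)
$O B = 9 \cdot 0 = 0$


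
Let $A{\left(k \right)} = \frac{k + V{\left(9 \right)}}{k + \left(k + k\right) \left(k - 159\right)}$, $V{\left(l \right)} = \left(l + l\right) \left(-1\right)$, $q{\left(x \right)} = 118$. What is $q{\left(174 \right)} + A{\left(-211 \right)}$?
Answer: $\frac{18399393}{155929} \approx 118.0$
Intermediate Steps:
$V{\left(l \right)} = - 2 l$ ($V{\left(l \right)} = 2 l \left(-1\right) = - 2 l$)
$A{\left(k \right)} = \frac{-18 + k}{k + 2 k \left(-159 + k\right)}$ ($A{\left(k \right)} = \frac{k - 18}{k + \left(k + k\right) \left(k - 159\right)} = \frac{k - 18}{k + 2 k \left(-159 + k\right)} = \frac{-18 + k}{k + 2 k \left(-159 + k\right)}$)
$q{\left(174 \right)} + A{\left(-211 \right)} = 118 + \frac{-18 - 211}{\left(-211\right) \left(-317 + 2 \left(-211\right)\right)} = 118 - \frac{1}{211} \frac{1}{-317 - 422} \left(-229\right) = 118 - \frac{1}{211} \frac{1}{-739} \left(-229\right) = 118 - \left(- \frac{1}{155929}\right) \left(-229\right) = 118 - \frac{229}{155929} = \frac{18399393}{155929}$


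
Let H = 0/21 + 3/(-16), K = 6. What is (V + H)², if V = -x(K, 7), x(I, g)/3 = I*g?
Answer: 4076361/256 ≈ 15923.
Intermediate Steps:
H = -3/16 (H = 0*(1/21) + 3*(-1/16) = 0 - 3/16 = -3/16 ≈ -0.18750)
x(I, g) = 3*I*g (x(I, g) = 3*(I*g) = 3*I*g)
V = -126 (V = -3*6*7 = -1*126 = -126)
(V + H)² = (-126 - 3/16)² = (-2019/16)² = 4076361/256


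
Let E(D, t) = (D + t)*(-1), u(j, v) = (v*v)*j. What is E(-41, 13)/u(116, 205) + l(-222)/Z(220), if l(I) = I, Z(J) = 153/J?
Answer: -19840842643/62154975 ≈ -319.22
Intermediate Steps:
u(j, v) = j*v² (u(j, v) = v²*j = j*v²)
E(D, t) = -D - t
E(-41, 13)/u(116, 205) + l(-222)/Z(220) = (-1*(-41) - 1*13)/((116*205²)) - 222/(153/220) = (41 - 13)/((116*42025)) - 222/(153*(1/220)) = 28/4874900 - 222/153/220 = 28*(1/4874900) - 222*220/153 = 7/1218725 - 16280/51 = -19840842643/62154975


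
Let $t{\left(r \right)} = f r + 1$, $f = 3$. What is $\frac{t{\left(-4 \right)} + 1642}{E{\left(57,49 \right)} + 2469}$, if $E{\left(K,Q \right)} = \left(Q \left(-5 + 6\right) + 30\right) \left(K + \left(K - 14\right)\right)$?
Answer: $\frac{1631}{10369} \approx 0.1573$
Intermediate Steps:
$t{\left(r \right)} = 1 + 3 r$ ($t{\left(r \right)} = 3 r + 1 = 1 + 3 r$)
$E{\left(K,Q \right)} = \left(-14 + 2 K\right) \left(30 + Q\right)$ ($E{\left(K,Q \right)} = \left(Q 1 + 30\right) \left(K + \left(K - 14\right)\right) = \left(Q + 30\right) \left(K + \left(-14 + K\right)\right) = \left(30 + Q\right) \left(-14 + 2 K\right) = \left(-14 + 2 K\right) \left(30 + Q\right)$)
$\frac{t{\left(-4 \right)} + 1642}{E{\left(57,49 \right)} + 2469} = \frac{\left(1 + 3 \left(-4\right)\right) + 1642}{\left(-420 - 686 + 60 \cdot 57 + 2 \cdot 57 \cdot 49\right) + 2469} = \frac{\left(1 - 12\right) + 1642}{\left(-420 - 686 + 3420 + 5586\right) + 2469} = \frac{-11 + 1642}{7900 + 2469} = \frac{1631}{10369}$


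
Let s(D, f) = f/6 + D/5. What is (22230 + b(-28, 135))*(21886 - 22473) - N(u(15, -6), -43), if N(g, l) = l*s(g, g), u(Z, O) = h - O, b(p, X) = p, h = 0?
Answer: -65162397/5 ≈ -1.3032e+7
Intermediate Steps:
s(D, f) = D/5 + f/6 (s(D, f) = f*(⅙) + D*(⅕) = f/6 + D/5 = D/5 + f/6)
u(Z, O) = -O (u(Z, O) = 0 - O = -O)
N(g, l) = 11*g*l/30 (N(g, l) = l*(g/5 + g/6) = l*(11*g/30) = 11*g*l/30)
(22230 + b(-28, 135))*(21886 - 22473) - N(u(15, -6), -43) = (22230 - 28)*(21886 - 22473) - 11*(-1*(-6))*(-43)/30 = 22202*(-587) - 11*6*(-43)/30 = -13032574 - 1*(-473/5) = -13032574 + 473/5 = -65162397/5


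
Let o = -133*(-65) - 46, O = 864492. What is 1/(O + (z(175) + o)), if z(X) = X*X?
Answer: 1/903716 ≈ 1.1065e-6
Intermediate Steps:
z(X) = X²
o = 8599 (o = 8645 - 46 = 8599)
1/(O + (z(175) + o)) = 1/(864492 + (175² + 8599)) = 1/(864492 + (30625 + 8599)) = 1/(864492 + 39224) = 1/903716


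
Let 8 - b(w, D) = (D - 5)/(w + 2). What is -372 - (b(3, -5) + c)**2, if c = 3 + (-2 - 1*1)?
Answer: -472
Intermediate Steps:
c = 0 (c = 3 + (-2 - 1) = 3 - 3 = 0)
b(w, D) = 8 - (-5 + D)/(2 + w) (b(w, D) = 8 - (D - 5)/(w + 2) = 8 - (-5 + D)/(2 + w))
-372 - (b(3, -5) + c)**2 = -372 - ((21 - 1*(-5) + 8*3)/(2 + 3) + 0)**2 = -372 - ((21 + 5 + 24)/5 + 0)**2 = -372 - ((1/5)*50 + 0)**2 = -372 - (10 + 0)**2 = -372 - 1*10**2 = -372 - 1*100 = -372 - 100 = -472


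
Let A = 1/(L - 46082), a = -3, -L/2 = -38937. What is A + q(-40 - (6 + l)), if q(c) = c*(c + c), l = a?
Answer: 117566817/31792 ≈ 3698.0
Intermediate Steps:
L = 77874 (L = -2*(-38937) = 77874)
l = -3
A = 1/31792 (A = 1/(77874 - 46082) = 1/31792 ≈ 3.1454e-5)
q(c) = 2*c² (q(c) = c*(2*c) = 2*c²)
A + q(-40 - (6 + l)) = 1/31792 + 2*(-40 - (6 - 3))² = 1/31792 + 2*(-40 - 3)² = 1/31792 + 2*(-43)² = 1/31792 + 2*1849 = 1/31792 + 3698 = 117566817/31792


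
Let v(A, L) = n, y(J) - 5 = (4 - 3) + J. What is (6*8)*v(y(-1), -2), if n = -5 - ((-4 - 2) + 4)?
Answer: -144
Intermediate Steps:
y(J) = 6 + J (y(J) = 5 + ((4 - 3) + J) = 5 + (1 + J) = 6 + J)
n = -3 (n = -5 - (-6 + 4) = -5 - 1*(-2) = -5 + 2 = -3)
v(A, L) = -3
(6*8)*v(y(-1), -2) = (6*8)*(-3) = 48*(-3) = -144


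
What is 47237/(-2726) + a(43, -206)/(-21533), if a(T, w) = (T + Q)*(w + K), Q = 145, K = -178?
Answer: -820358929/58698958 ≈ -13.976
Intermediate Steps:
a(T, w) = (-178 + w)*(145 + T) (a(T, w) = (T + 145)*(w - 178) = (145 + T)*(-178 + w) = (-178 + w)*(145 + T))
47237/(-2726) + a(43, -206)/(-21533) = 47237/(-2726) + (-25810 - 178*43 + 145*(-206) + 43*(-206))/(-21533) = 47237*(-1/2726) + (-25810 - 7654 - 29870 - 8858)*(-1/21533) = -47237/2726 - 72192*(-1/21533) = -47237/2726 + 72192/21533 = -820358929/58698958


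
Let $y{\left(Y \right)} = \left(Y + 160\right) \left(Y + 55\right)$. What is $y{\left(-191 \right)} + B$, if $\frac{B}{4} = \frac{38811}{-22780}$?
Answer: $\frac{1410077}{335} \approx 4209.2$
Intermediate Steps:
$y{\left(Y \right)} = \left(55 + Y\right) \left(160 + Y\right)$ ($y{\left(Y \right)} = \left(160 + Y\right) \left(55 + Y\right) = \left(55 + Y\right) \left(160 + Y\right)$)
$B = - \frac{2283}{335}$ ($B = 4 \frac{38811}{-22780} = 4 \cdot 38811 \left(- \frac{1}{22780}\right) = 4 \left(- \frac{2283}{1340}\right) = - \frac{2283}{335} \approx -6.8149$)
$y{\left(-191 \right)} + B = \left(8800 + \left(-191\right)^{2} + 215 \left(-191\right)\right) - \frac{2283}{335} = \left(8800 + 36481 - 41065\right) - \frac{2283}{335} = 4216 - \frac{2283}{335} = \frac{1410077}{335}$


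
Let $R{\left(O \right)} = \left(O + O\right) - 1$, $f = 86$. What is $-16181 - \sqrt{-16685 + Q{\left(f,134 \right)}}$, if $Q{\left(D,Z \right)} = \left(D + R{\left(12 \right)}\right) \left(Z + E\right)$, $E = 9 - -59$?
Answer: $-16181 - \sqrt{5333} \approx -16254.0$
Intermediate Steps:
$E = 68$ ($E = 9 + 59 = 68$)
$R{\left(O \right)} = -1 + 2 O$ ($R{\left(O \right)} = 2 O - 1 = -1 + 2 O$)
$Q{\left(D,Z \right)} = \left(23 + D\right) \left(68 + Z\right)$ ($Q{\left(D,Z \right)} = \left(D + \left(-1 + 2 \cdot 12\right)\right) \left(Z + 68\right) = \left(D + \left(-1 + 24\right)\right) \left(68 + Z\right) = \left(D + 23\right) \left(68 + Z\right) = \left(23 + D\right) \left(68 + Z\right)$)
$-16181 - \sqrt{-16685 + Q{\left(f,134 \right)}} = -16181 - \sqrt{-16685 + \left(1564 + 23 \cdot 134 + 68 \cdot 86 + 86 \cdot 134\right)} = -16181 - \sqrt{-16685 + \left(1564 + 3082 + 5848 + 11524\right)} = -16181 - \sqrt{-16685 + 22018} = -16181 - \sqrt{5333}$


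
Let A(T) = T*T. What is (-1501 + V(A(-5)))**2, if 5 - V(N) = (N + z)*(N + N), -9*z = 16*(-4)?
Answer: 779191396/81 ≈ 9.6196e+6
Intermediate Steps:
z = 64/9 (z = -16*(-4)/9 = -1/9*(-64) = 64/9 ≈ 7.1111)
A(T) = T**2
V(N) = 5 - 2*N*(64/9 + N) (V(N) = 5 - (N + 64/9)*(N + N) = 5 - (64/9 + N)*2*N = 5 - 2*N*(64/9 + N))
(-1501 + V(A(-5)))**2 = (-1501 + (5 - 2*((-5)**2)**2 - 128/9*(-5)**2))**2 = (-1501 + (5 - 2*25**2 - 128/9*25))**2 = (-1501 + (5 - 2*625 - 3200/9))**2 = (-1501 + (5 - 1250 - 3200/9))**2 = (-1501 - 14405/9)**2 = (-27914/9)**2 = 779191396/81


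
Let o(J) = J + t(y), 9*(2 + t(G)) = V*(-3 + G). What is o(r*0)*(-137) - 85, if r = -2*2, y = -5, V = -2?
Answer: -491/9 ≈ -54.556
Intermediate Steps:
r = -4
t(G) = -4/3 - 2*G/9 (t(G) = -2 + (-2*(-3 + G))/9 = -2 + (6 - 2*G)/9 = -2 + (⅔ - 2*G/9) = -4/3 - 2*G/9)
o(J) = -2/9 + J (o(J) = J + (-4/3 - 2/9*(-5)) = J + (-4/3 + 10/9) = J - 2/9 = -2/9 + J)
o(r*0)*(-137) - 85 = (-2/9 - 4*0)*(-137) - 85 = (-2/9 + 0)*(-137) - 85 = -2/9*(-137) - 85 = 274/9 - 85 = -491/9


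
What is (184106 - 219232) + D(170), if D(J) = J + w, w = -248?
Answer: -35204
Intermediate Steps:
D(J) = -248 + J (D(J) = J - 248 = -248 + J)
(184106 - 219232) + D(170) = (184106 - 219232) + (-248 + 170) = -35126 - 78 = -35204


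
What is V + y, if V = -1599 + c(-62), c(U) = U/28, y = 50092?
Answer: 678871/14 ≈ 48491.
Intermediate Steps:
c(U) = U/28 (c(U) = U*(1/28) = U/28)
V = -22417/14 (V = -1599 + (1/28)*(-62) = -1599 - 31/14 = -22417/14 ≈ -1601.2)
V + y = -22417/14 + 50092 = 678871/14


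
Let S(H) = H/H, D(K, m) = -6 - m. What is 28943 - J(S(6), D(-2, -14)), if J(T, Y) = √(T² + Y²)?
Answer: 28943 - √65 ≈ 28935.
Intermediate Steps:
S(H) = 1
28943 - J(S(6), D(-2, -14)) = 28943 - √(1² + (-6 - 1*(-14))²) = 28943 - √(1 + (-6 + 14)²) = 28943 - √(1 + 8²) = 28943 - √(1 + 64) = 28943 - √65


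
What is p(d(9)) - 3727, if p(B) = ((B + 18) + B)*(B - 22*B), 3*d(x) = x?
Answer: -5239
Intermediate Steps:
d(x) = x/3
p(B) = -21*B*(18 + 2*B) (p(B) = ((18 + B) + B)*(-21*B) = (18 + 2*B)*(-21*B) = -21*B*(18 + 2*B))
p(d(9)) - 3727 = -42*(1/3)*9*(9 + (1/3)*9) - 3727 = -42*3*(9 + 3) - 3727 = -42*3*12 - 3727 = -1512 - 3727 = -5239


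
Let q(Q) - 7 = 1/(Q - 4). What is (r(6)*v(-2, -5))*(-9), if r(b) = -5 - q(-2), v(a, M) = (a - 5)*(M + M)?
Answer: 7455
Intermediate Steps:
q(Q) = 7 + 1/(-4 + Q) (q(Q) = 7 + 1/(Q - 4) = 7 + 1/(-4 + Q))
v(a, M) = 2*M*(-5 + a) (v(a, M) = (-5 + a)*(2*M) = 2*M*(-5 + a))
r(b) = -71/6 (r(b) = -5 - (-27 + 7*(-2))/(-4 - 2) = -5 - (-27 - 14)/(-6) = -5 - (-1)*(-41)/6 = -5 - 1*41/6 = -5 - 41/6 = -71/6)
(r(6)*v(-2, -5))*(-9) = -71*(-5)*(-5 - 2)/3*(-9) = -71*(-5)*(-7)/3*(-9) = -71/6*70*(-9) = -2485/3*(-9) = 7455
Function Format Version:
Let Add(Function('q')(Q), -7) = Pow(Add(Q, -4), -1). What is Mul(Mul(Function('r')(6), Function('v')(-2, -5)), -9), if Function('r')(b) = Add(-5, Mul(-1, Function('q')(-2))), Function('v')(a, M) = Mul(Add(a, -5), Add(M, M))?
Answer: 7455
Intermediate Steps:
Function('q')(Q) = Add(7, Pow(Add(-4, Q), -1)) (Function('q')(Q) = Add(7, Pow(Add(Q, -4), -1)) = Add(7, Pow(Add(-4, Q), -1)))
Function('v')(a, M) = Mul(2, M, Add(-5, a)) (Function('v')(a, M) = Mul(Add(-5, a), Mul(2, M)) = Mul(2, M, Add(-5, a)))
Function('r')(b) = Rational(-71, 6) (Function('r')(b) = Add(-5, Mul(-1, Mul(Pow(Add(-4, -2), -1), Add(-27, Mul(7, -2))))) = Add(-5, Mul(-1, Mul(Pow(-6, -1), Add(-27, -14)))) = Add(-5, Mul(-1, Mul(Rational(-1, 6), -41))) = Add(-5, Mul(-1, Rational(41, 6))) = Add(-5, Rational(-41, 6)) = Rational(-71, 6))
Mul(Mul(Function('r')(6), Function('v')(-2, -5)), -9) = Mul(Mul(Rational(-71, 6), Mul(2, -5, Add(-5, -2))), -9) = Mul(Mul(Rational(-71, 6), Mul(2, -5, -7)), -9) = Mul(Mul(Rational(-71, 6), 70), -9) = Mul(Rational(-2485, 3), -9) = 7455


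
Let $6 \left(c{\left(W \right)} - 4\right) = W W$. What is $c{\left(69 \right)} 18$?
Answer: $14355$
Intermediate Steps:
$c{\left(W \right)} = 4 + \frac{W^{2}}{6}$ ($c{\left(W \right)} = 4 + \frac{W W}{6} = 4 + \frac{W^{2}}{6}$)
$c{\left(69 \right)} 18 = \left(4 + \frac{69^{2}}{6}\right) 18 = \left(4 + \frac{1}{6} \cdot 4761\right) 18 = \left(4 + \frac{1587}{2}\right) 18 = \frac{1595}{2} \cdot 18 = 14355$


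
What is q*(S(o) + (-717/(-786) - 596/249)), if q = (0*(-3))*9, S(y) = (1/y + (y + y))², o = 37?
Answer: 0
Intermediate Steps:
S(y) = (1/y + 2*y)²
q = 0 (q = 0*9 = 0)
q*(S(o) + (-717/(-786) - 596/249)) = 0*((1 + 2*37²)²/37² + (-717/(-786) - 596/249)) = 0*((1 + 2*1369)²/1369 + (-717*(-1/786) - 596*1/249)) = 0*((1 + 2738)²/1369 + (239/262 - 596/249)) = 0*((1/1369)*2739² - 96641/65238) = 0*((1/1369)*7502121 - 96641/65238) = 0*(7502121/1369 - 96641/65238) = 0*(489291068269/89310822) = 0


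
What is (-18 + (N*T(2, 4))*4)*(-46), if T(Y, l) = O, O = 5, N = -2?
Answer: 2668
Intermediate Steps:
T(Y, l) = 5
(-18 + (N*T(2, 4))*4)*(-46) = (-18 - 2*5*4)*(-46) = (-18 - 10*4)*(-46) = (-18 - 40)*(-46) = -58*(-46) = 2668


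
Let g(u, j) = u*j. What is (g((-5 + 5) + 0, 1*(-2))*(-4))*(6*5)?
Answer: 0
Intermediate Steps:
g(u, j) = j*u
(g((-5 + 5) + 0, 1*(-2))*(-4))*(6*5) = (((1*(-2))*((-5 + 5) + 0))*(-4))*(6*5) = (-2*(0 + 0)*(-4))*30 = (-2*0*(-4))*30 = (0*(-4))*30 = 0*30 = 0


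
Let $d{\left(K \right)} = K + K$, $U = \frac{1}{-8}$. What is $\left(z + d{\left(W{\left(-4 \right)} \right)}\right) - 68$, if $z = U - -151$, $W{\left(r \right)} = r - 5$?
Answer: $\frac{519}{8} \approx 64.875$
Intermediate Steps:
$U = - \frac{1}{8} \approx -0.125$
$W{\left(r \right)} = -5 + r$ ($W{\left(r \right)} = r - 5 = -5 + r$)
$d{\left(K \right)} = 2 K$
$z = \frac{1207}{8}$ ($z = - \frac{1}{8} - -151 = - \frac{1}{8} + 151 = \frac{1207}{8} \approx 150.88$)
$\left(z + d{\left(W{\left(-4 \right)} \right)}\right) - 68 = \left(\frac{1207}{8} + 2 \left(-5 - 4\right)\right) - 68 = \left(\frac{1207}{8} + 2 \left(-9\right)\right) - 68 = \left(\frac{1207}{8} - 18\right) - 68 = \frac{1063}{8} - 68 = \frac{519}{8}$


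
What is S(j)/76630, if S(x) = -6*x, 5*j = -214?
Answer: 642/191575 ≈ 0.0033512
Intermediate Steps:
j = -214/5 (j = (⅕)*(-214) = -214/5 ≈ -42.800)
S(j)/76630 = -6*(-214/5)/76630 = (1284/5)*(1/76630) = 642/191575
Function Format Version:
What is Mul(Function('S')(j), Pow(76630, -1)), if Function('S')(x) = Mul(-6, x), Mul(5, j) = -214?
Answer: Rational(642, 191575) ≈ 0.0033512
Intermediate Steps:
j = Rational(-214, 5) (j = Mul(Rational(1, 5), -214) = Rational(-214, 5) ≈ -42.800)
Mul(Function('S')(j), Pow(76630, -1)) = Mul(Mul(-6, Rational(-214, 5)), Pow(76630, -1)) = Mul(Rational(1284, 5), Rational(1, 76630)) = Rational(642, 191575)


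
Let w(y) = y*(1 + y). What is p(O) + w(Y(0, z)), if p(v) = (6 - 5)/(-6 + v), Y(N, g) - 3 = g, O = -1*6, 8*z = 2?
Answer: 659/48 ≈ 13.729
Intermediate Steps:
z = ¼ (z = (⅛)*2 = ¼ ≈ 0.25000)
O = -6
Y(N, g) = 3 + g
p(v) = 1/(-6 + v)
p(O) + w(Y(0, z)) = 1/(-6 - 6) + (3 + ¼)*(1 + (3 + ¼)) = 1/(-12) + 13*(1 + 13/4)/4 = -1/12 + (13/4)*(17/4) = -1/12 + 221/16 = 659/48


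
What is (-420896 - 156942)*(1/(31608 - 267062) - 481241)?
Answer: 32737446102343385/117727 ≈ 2.7808e+11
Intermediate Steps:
(-420896 - 156942)*(1/(31608 - 267062) - 481241) = -577838*(1/(-235454) - 481241) = -577838*(-1/235454 - 481241) = -577838*(-113310118415/235454) = 32737446102343385/117727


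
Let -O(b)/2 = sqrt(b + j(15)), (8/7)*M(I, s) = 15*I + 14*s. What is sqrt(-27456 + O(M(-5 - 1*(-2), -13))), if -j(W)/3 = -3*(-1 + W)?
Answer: sqrt(-109824 - 2*I*sqrt(1162))/2 ≈ 0.051431 - 165.7*I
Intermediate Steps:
j(W) = -9 + 9*W (j(W) = -(-9)*(-1 + W) = -3*(3 - 3*W) = -9 + 9*W)
M(I, s) = 49*s/4 + 105*I/8 (M(I, s) = 7*(15*I + 14*s)/8 = 7*(14*s + 15*I)/8 = 49*s/4 + 105*I/8)
O(b) = -2*sqrt(126 + b) (O(b) = -2*sqrt(b + (-9 + 9*15)) = -2*sqrt(b + (-9 + 135)) = -2*sqrt(b + 126) = -2*sqrt(126 + b))
sqrt(-27456 + O(M(-5 - 1*(-2), -13))) = sqrt(-27456 - 2*sqrt(126 + ((49/4)*(-13) + 105*(-5 - 1*(-2))/8))) = sqrt(-27456 - 2*sqrt(126 + (-637/4 + 105*(-5 + 2)/8))) = sqrt(-27456 - 2*sqrt(126 + (-637/4 + (105/8)*(-3)))) = sqrt(-27456 - 2*sqrt(126 + (-637/4 - 315/8))) = sqrt(-27456 - 2*sqrt(126 - 1589/8)) = sqrt(-27456 - I*sqrt(1162)/2)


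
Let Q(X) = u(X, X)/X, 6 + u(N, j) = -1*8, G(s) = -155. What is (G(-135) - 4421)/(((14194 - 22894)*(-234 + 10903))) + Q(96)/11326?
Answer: 21880847/600732981600 ≈ 3.6424e-5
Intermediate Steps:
u(N, j) = -14 (u(N, j) = -6 - 1*8 = -6 - 8 = -14)
Q(X) = -14/X
(G(-135) - 4421)/(((14194 - 22894)*(-234 + 10903))) + Q(96)/11326 = (-155 - 4421)/(((14194 - 22894)*(-234 + 10903))) - 14/96/11326 = -4576/((-8700*10669)) - 14*1/96*(1/11326) = -4576/(-92820300) - 7/48*1/11326 = -4576*(-1/92820300) - 1/77664 = 1144/23205075 - 1/77664 = 21880847/600732981600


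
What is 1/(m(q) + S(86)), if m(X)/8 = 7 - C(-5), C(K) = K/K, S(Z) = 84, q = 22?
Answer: 1/132 ≈ 0.0075758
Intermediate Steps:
C(K) = 1
m(X) = 48 (m(X) = 8*(7 - 1*1) = 8*(7 - 1) = 8*6 = 48)
1/(m(q) + S(86)) = 1/(48 + 84) = 1/132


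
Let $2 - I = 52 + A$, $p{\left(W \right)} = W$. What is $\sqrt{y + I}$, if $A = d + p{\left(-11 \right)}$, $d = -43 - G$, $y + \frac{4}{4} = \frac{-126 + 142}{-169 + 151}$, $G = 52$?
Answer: $\frac{\sqrt{487}}{3} \approx 7.356$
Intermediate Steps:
$y = - \frac{17}{9}$ ($y = -1 + \frac{-126 + 142}{-169 + 151} = -1 + \frac{16}{-18} = -1 + 16 \left(- \frac{1}{18}\right) = -1 - \frac{8}{9} = - \frac{17}{9} \approx -1.8889$)
$d = -95$ ($d = -43 - 52 = -95$)
$A = -106$ ($A = -95 - 11 = -106$)
$I = 56$ ($I = 2 - \left(52 - 106\right) = 2 - -54 = 2 + 54 = 56$)
$\sqrt{y + I} = \sqrt{- \frac{17}{9} + 56} = \sqrt{\frac{487}{9}} = \frac{\sqrt{487}}{3}$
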